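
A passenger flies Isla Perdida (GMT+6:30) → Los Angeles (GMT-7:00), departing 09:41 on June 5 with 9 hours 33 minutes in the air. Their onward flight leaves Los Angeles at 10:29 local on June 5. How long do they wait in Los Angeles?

4 hours 45 minutes

Convert departure to UTC: 09:41 − 6:30 = 03:11 UTC on Jun 5.
Add 9 hours and 33 minutes flight time → 12:44 UTC.
Los Angeles is UTC−7:00, so local arrival = 12:44 − 7:00 = 05:44 on Jun 5.
Layover = 10:29 − 05:44 = 4 hours 45 minutes.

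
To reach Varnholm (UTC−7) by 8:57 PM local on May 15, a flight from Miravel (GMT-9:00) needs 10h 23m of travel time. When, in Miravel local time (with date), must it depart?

8:34 AM on May 15

Target arrival in UTC: 8:57 PM + 7:00 = 3:57 AM on May 16.
Subtract 10 hours 23 minutes → departure 5:34 PM UTC on May 15.
Miravel is UTC−9:00: 5:34 PM − 9:00 = 8:34 AM on May 15.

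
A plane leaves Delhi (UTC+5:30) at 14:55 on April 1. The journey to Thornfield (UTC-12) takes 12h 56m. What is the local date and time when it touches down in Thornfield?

10:21 on Apr 1

Convert departure to UTC: 14:55 − 5:30 = 09:25 UTC on Apr 1.
Add 12 hours and 56 minutes travel time → 22:21 UTC.
Thornfield is UTC−12:00, so local arrival = 22:21 − 12:00 = 10:21 on Apr 1.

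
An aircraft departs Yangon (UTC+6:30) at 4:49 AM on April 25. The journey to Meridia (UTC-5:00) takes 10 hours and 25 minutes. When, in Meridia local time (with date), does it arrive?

3:44 AM on Apr 25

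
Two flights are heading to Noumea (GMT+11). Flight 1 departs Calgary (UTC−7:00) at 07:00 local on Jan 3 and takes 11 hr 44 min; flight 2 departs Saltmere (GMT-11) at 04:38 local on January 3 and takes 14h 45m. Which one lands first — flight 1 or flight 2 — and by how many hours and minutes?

the first, by 4 hours 39 minutes

Flight 1 in UTC: 07:00 + 7:00 = 14:00 on Jan 3.
+11 hours and 44 minutes → arrive 01:44 UTC on Jan 4.
Flight 2 in UTC: 04:38 + 11:00 = 15:38 on Jan 3.
+14 hours 45 minutes → arrive 06:23 UTC on Jan 4.
Flight 1 lands earlier by 4 hours 39 minutes.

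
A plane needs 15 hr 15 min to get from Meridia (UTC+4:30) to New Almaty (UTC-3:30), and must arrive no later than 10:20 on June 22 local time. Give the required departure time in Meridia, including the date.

Target arrival in UTC: 10:20 + 3:30 = 13:50 on Jun 22.
Subtract 15 hours 15 minutes → departure 22:35 UTC on Jun 21.
Meridia is UTC+4:30: 22:35 + 4:30 = 03:05 on Jun 22.

03:05 on Jun 22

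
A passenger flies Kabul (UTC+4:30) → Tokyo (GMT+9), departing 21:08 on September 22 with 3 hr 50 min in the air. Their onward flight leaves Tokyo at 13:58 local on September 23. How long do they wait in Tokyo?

Convert departure to UTC: 21:08 − 4:30 = 16:38 UTC on Sep 22.
Add 3 hours 50 minutes flight time → 20:28 UTC.
Tokyo is UTC+9:00, so local arrival = 20:28 + 9:00 = 05:28 on Sep 23.
Layover = 13:58 − 05:28 = 8 hours 30 minutes.

8 hours 30 minutes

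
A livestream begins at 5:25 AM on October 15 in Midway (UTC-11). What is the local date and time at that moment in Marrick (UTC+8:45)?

1:10 AM on October 16

In UTC: 5:25 AM + 11:00 = 4:25 PM on Oct 15.
Marrick is UTC+8:45: 4:25 PM + 8:45 = 1:10 AM on Oct 16.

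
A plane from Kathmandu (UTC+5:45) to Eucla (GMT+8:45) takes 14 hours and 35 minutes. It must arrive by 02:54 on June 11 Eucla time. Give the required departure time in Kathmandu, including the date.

09:19 on June 10

Target arrival in UTC: 02:54 − 8:45 = 18:09 on Jun 10.
Subtract 14 hours 35 minutes → departure 03:34 UTC on Jun 10.
Kathmandu is UTC+5:45: 03:34 + 5:45 = 09:19 on Jun 10.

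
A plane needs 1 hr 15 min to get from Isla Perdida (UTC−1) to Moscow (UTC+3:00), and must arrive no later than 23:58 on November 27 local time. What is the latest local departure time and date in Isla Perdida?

Target arrival in UTC: 23:58 − 3:00 = 20:58 on Nov 27.
Subtract 1 hour 15 minutes → departure 19:43 UTC on Nov 27.
Isla Perdida is UTC−1:00: 19:43 − 1:00 = 18:43 on Nov 27.

18:43 on November 27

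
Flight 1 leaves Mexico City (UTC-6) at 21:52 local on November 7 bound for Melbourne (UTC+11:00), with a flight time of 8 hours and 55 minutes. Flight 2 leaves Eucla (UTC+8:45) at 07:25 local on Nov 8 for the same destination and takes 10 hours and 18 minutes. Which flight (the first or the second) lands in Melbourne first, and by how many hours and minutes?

Flight 1 in UTC: 21:52 + 6:00 = 03:52 on Nov 8.
+8 hours and 55 minutes → arrive 12:47 UTC on Nov 8.
Flight 2 in UTC: 07:25 − 8:45 = 22:40 on Nov 7.
+10 hours 18 minutes → arrive 08:58 UTC on Nov 8.
Flight 2 lands earlier by 3 hours 49 minutes.

the second, by 3 hours 49 minutes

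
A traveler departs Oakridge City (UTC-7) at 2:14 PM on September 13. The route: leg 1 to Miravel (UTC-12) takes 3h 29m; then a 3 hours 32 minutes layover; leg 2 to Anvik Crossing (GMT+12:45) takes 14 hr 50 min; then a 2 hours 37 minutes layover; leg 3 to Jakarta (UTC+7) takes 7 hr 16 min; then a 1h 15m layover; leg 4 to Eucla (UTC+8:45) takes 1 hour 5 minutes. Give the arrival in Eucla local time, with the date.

Convert departure to UTC: 2:14 PM + 7:00 = 9:14 PM UTC on Sep 13.
Add 3 hours and 29 minutes leg 1 → 12:43 AM UTC (Sep 14).
Add 3 hours 32 minutes layover in Miravel → 4:15 AM UTC.
Add 14 hours 50 minutes leg 2 → 7:05 PM UTC.
Add 2 hours and 37 minutes layover in Anvik Crossing → 9:42 PM UTC.
Add 7 hours and 16 minutes leg 3 → 4:58 AM UTC (Sep 15).
Add 1 hour and 15 minutes layover in Jakarta → 6:13 AM UTC.
Add 1 hour 5 minutes leg 4 → 7:18 AM UTC.
Eucla is UTC+8:45, so local arrival = 7:18 AM + 8:45 = 4:03 PM on Sep 15.

4:03 PM on Sep 15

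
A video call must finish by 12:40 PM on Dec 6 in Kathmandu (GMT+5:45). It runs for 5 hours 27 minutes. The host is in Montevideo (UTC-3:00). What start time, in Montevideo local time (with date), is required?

Target end time in UTC: 12:40 PM − 5:45 = 6:55 AM on Dec 6.
Subtract 5 hours 27 minutes → start 1:28 AM UTC on Dec 6.
Montevideo is UTC−3:00: 1:28 AM − 3:00 = 10:28 PM on Dec 5.

10:28 PM on Dec 5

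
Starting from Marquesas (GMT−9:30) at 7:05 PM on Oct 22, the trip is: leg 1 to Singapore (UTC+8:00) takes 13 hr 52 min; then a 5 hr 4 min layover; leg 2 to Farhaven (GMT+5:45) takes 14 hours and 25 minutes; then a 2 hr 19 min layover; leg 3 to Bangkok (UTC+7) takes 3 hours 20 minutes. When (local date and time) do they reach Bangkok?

2:35 AM on Oct 25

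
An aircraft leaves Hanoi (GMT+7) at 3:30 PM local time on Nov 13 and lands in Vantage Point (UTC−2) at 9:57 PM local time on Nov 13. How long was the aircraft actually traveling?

Departure in UTC: 3:30 PM − 7:00 = 8:30 AM on Nov 13.
Arrival in UTC: 9:57 PM + 2:00 = 11:57 PM on Nov 13.
Elapsed = 11:57 PM − 8:30 AM = 15 hours 27 minutes.

15 hours 27 minutes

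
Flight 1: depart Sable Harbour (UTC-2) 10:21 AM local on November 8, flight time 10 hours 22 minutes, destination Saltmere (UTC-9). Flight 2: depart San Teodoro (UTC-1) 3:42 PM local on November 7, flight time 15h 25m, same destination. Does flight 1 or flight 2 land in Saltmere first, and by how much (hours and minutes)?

Flight 1 in UTC: 10:21 AM + 2:00 = 12:21 PM on Nov 8.
+10 hours and 22 minutes → arrive 10:43 PM UTC on Nov 8.
Flight 2 in UTC: 3:42 PM + 1:00 = 4:42 PM on Nov 7.
+15 hours and 25 minutes → arrive 8:07 AM UTC on Nov 8.
Flight 2 lands earlier by 14 hours 36 minutes.

the second, by 14 hours 36 minutes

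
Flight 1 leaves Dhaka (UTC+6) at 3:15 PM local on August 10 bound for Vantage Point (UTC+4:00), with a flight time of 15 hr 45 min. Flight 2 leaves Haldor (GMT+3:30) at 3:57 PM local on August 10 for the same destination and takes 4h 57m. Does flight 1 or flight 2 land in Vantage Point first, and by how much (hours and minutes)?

Flight 1 in UTC: 3:15 PM − 6:00 = 9:15 AM on Aug 10.
+15 hours 45 minutes → arrive 1:00 AM UTC on Aug 11.
Flight 2 in UTC: 3:57 PM − 3:30 = 12:27 PM on Aug 10.
+4 hours 57 minutes → arrive 5:24 PM UTC on Aug 10.
Flight 2 lands earlier by 7 hours 36 minutes.

the second, by 7 hours 36 minutes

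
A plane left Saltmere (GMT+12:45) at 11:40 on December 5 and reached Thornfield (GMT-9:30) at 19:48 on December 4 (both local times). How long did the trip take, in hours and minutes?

Departure in UTC: 11:40 − 12:45 = 22:55 on Dec 4.
Arrival in UTC: 19:48 + 9:30 = 05:18 on Dec 5.
Elapsed = 05:18 − 22:55 (+1 day) = 6 hours 23 minutes.

6 hours 23 minutes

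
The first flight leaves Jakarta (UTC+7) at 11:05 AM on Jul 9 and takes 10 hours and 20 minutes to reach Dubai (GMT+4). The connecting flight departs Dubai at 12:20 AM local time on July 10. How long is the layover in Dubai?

Convert departure to UTC: 11:05 AM − 7:00 = 4:05 AM UTC on Jul 9.
Add 10 hours and 20 minutes flight time → 2:25 PM UTC.
Dubai is UTC+4:00, so local arrival = 2:25 PM + 4:00 = 6:25 PM on Jul 9.
Layover = 12:20 AM − 6:25 PM (+1 day) = 5 hours 55 minutes.

5 hours 55 minutes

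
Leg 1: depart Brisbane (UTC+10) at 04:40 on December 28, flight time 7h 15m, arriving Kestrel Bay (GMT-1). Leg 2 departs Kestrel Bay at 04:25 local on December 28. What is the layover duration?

Convert departure to UTC: 04:40 − 10:00 = 18:40 UTC on Dec 27.
Add 7 hours 15 minutes flight time → 01:55 UTC (Dec 28).
Kestrel Bay is UTC−1:00, so local arrival = 01:55 − 1:00 = 00:55 on Dec 28.
Layover = 04:25 − 00:55 = 3 hours 30 minutes.

3 hours 30 minutes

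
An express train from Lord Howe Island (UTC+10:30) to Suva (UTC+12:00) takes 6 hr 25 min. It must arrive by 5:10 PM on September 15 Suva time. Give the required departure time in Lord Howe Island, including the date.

9:15 AM on September 15

Target arrival in UTC: 5:10 PM − 12:00 = 5:10 AM on Sep 15.
Subtract 6 hours and 25 minutes → departure 10:45 PM UTC on Sep 14.
Lord Howe Island is UTC+10:30: 10:45 PM + 10:30 = 9:15 AM on Sep 15.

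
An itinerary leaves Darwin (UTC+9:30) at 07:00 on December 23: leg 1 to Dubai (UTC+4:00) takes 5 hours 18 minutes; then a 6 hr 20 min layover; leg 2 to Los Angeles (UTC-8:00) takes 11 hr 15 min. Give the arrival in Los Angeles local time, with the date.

Convert departure to UTC: 07:00 − 9:30 = 21:30 UTC on Dec 22.
Add 5 hours 18 minutes leg 1 → 02:48 UTC (Dec 23).
Add 6 hours 20 minutes layover in Dubai → 09:08 UTC.
Add 11 hours and 15 minutes leg 2 → 20:23 UTC.
Los Angeles is UTC−8:00, so local arrival = 20:23 − 8:00 = 12:23 on Dec 23.

12:23 on Dec 23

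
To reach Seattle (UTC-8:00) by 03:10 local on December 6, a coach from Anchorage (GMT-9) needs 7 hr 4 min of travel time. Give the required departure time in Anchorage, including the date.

Target arrival in UTC: 03:10 + 8:00 = 11:10 on Dec 6.
Subtract 7 hours and 4 minutes → departure 04:06 UTC on Dec 6.
Anchorage is UTC−9:00: 04:06 − 9:00 = 19:06 on Dec 5.

19:06 on December 5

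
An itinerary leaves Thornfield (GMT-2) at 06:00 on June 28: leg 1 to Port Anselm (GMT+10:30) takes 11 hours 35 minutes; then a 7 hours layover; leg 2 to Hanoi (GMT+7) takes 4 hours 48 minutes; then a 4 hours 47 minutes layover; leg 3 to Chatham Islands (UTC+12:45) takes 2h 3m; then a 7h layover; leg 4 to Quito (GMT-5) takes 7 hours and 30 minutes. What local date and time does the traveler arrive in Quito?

Convert departure to UTC: 06:00 + 2:00 = 08:00 UTC on Jun 28.
Add 11 hours and 35 minutes leg 1 → 19:35 UTC.
Add 7 hours layover in Port Anselm → 02:35 UTC (Jun 29).
Add 4 hours and 48 minutes leg 2 → 07:23 UTC.
Add 4 hours 47 minutes layover in Hanoi → 12:10 UTC.
Add 2 hours 3 minutes leg 3 → 14:13 UTC.
Add 7 hours layover in Chatham Islands → 21:13 UTC.
Add 7 hours 30 minutes leg 4 → 04:43 UTC (Jun 30).
Quito is UTC−5:00, so local arrival = 04:43 − 5:00 = 23:43 on Jun 29.

23:43 on Jun 29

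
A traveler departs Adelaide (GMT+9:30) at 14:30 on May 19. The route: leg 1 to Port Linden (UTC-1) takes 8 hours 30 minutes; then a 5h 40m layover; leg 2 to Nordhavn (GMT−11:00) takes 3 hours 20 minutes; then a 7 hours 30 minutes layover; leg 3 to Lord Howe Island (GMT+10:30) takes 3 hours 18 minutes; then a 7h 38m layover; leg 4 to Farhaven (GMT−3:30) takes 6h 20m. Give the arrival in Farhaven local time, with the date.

Convert departure to UTC: 14:30 − 9:30 = 05:00 UTC on May 19.
Add 8 hours and 30 minutes leg 1 → 13:30 UTC.
Add 5 hours 40 minutes layover in Port Linden → 19:10 UTC.
Add 3 hours and 20 minutes leg 2 → 22:30 UTC.
Add 7 hours and 30 minutes layover in Nordhavn → 06:00 UTC (May 20).
Add 3 hours and 18 minutes leg 3 → 09:18 UTC.
Add 7 hours and 38 minutes layover in Lord Howe Island → 16:56 UTC.
Add 6 hours 20 minutes leg 4 → 23:16 UTC.
Farhaven is UTC−3:30, so local arrival = 23:16 − 3:30 = 19:46 on May 20.

19:46 on May 20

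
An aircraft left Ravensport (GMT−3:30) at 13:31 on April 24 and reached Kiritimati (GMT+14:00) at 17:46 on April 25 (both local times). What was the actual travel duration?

Kiritimati is 17:30 ahead of Ravensport.
Clock-face elapsed time (ignoring zones) is 28 hours 15 minutes.
Actual elapsed = 28 hours 15 minutes − 17:30 = 10 hours 45 minutes.

10 hours 45 minutes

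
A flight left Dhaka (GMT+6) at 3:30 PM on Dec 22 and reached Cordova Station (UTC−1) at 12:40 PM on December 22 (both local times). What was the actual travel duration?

Cordova Station is 7:00 behind Dhaka.
Clock-face elapsed time (ignoring zones) is −2 hours 50 minutes.
Actual elapsed = −2 hours 50 minutes + 7:00 = 4 hours 10 minutes.

4 hours 10 minutes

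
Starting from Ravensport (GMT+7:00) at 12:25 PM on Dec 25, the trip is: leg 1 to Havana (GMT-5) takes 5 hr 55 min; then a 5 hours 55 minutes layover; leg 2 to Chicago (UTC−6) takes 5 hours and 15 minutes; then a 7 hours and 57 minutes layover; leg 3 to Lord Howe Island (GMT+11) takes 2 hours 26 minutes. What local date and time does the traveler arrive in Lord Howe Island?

Convert departure to UTC: 12:25 PM − 7:00 = 5:25 AM UTC on Dec 25.
Add 5 hours and 55 minutes leg 1 → 11:20 AM UTC.
Add 5 hours 55 minutes layover in Havana → 5:15 PM UTC.
Add 5 hours 15 minutes leg 2 → 10:30 PM UTC.
Add 7 hours and 57 minutes layover in Chicago → 6:27 AM UTC (Dec 26).
Add 2 hours 26 minutes leg 3 → 8:53 AM UTC.
Lord Howe Island is UTC+11:00, so local arrival = 8:53 AM + 11:00 = 7:53 PM on Dec 26.

7:53 PM on December 26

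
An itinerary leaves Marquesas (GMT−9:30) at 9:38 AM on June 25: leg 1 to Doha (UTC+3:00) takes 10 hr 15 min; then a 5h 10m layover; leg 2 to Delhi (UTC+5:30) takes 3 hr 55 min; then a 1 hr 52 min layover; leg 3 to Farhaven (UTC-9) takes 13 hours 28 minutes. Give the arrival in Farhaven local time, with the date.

8:48 PM on June 26

Convert departure to UTC: 9:38 AM + 9:30 = 7:08 PM UTC on Jun 25.
Add 10 hours 15 minutes leg 1 → 5:23 AM UTC (Jun 26).
Add 5 hours 10 minutes layover in Doha → 10:33 AM UTC.
Add 3 hours and 55 minutes leg 2 → 2:28 PM UTC.
Add 1 hour and 52 minutes layover in Delhi → 4:20 PM UTC.
Add 13 hours 28 minutes leg 3 → 5:48 AM UTC (Jun 27).
Farhaven is UTC−9:00, so local arrival = 5:48 AM − 9:00 = 8:48 PM on Jun 26.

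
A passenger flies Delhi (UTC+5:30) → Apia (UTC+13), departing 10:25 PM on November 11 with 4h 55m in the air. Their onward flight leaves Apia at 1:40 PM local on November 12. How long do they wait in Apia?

Convert departure to UTC: 10:25 PM − 5:30 = 4:55 PM UTC on Nov 11.
Add 4 hours 55 minutes flight time → 9:50 PM UTC.
Apia is UTC+13:00, so local arrival = 9:50 PM + 13:00 = 10:50 AM on Nov 12.
Layover = 1:40 PM − 10:50 AM = 2 hours 50 minutes.

2 hours 50 minutes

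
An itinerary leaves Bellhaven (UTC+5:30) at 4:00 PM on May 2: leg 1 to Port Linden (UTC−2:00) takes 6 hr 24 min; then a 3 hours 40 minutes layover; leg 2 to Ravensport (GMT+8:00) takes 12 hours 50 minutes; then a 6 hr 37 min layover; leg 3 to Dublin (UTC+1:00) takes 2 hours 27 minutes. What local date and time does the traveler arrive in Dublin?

7:28 PM on May 3

Convert departure to UTC: 4:00 PM − 5:30 = 10:30 AM UTC on May 2.
Add 6 hours and 24 minutes leg 1 → 4:54 PM UTC.
Add 3 hours and 40 minutes layover in Port Linden → 8:34 PM UTC.
Add 12 hours and 50 minutes leg 2 → 9:24 AM UTC (May 3).
Add 6 hours and 37 minutes layover in Ravensport → 4:01 PM UTC.
Add 2 hours and 27 minutes leg 3 → 6:28 PM UTC.
Dublin is UTC+1:00, so local arrival = 6:28 PM + 1:00 = 7:28 PM on May 3.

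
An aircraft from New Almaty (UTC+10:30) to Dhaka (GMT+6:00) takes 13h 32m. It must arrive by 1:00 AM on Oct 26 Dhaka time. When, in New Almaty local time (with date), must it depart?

Target arrival in UTC: 1:00 AM − 6:00 = 7:00 PM on Oct 25.
Subtract 13 hours and 32 minutes → departure 5:28 AM UTC on Oct 25.
New Almaty is UTC+10:30: 5:28 AM + 10:30 = 3:58 PM on Oct 25.

3:58 PM on Oct 25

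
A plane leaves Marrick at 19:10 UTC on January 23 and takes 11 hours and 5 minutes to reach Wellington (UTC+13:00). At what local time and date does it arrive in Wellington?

Departure is given in UTC: 19:10 on Jan 23.
Add 11 hours and 5 minutes → 06:15 UTC (Jan 24).
Wellington is UTC+13:00: 06:15 + 13:00 = 19:15 on Jan 24.

19:15 on January 24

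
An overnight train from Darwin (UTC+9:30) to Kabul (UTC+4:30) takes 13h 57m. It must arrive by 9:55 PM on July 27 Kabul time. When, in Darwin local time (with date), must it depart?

Target arrival in UTC: 9:55 PM − 4:30 = 5:25 PM on Jul 27.
Subtract 13 hours and 57 minutes → departure 3:28 AM UTC on Jul 27.
Darwin is UTC+9:30: 3:28 AM + 9:30 = 12:58 PM on Jul 27.

12:58 PM on July 27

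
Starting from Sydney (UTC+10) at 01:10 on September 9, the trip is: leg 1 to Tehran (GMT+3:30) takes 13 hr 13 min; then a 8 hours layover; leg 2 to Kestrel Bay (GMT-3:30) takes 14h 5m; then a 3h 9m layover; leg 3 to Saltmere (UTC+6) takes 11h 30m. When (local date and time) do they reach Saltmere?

Convert departure to UTC: 01:10 − 10:00 = 15:10 UTC on Sep 8.
Add 13 hours 13 minutes leg 1 → 04:23 UTC (Sep 9).
Add 8 hours layover in Tehran → 12:23 UTC.
Add 14 hours 5 minutes leg 2 → 02:28 UTC (Sep 10).
Add 3 hours 9 minutes layover in Kestrel Bay → 05:37 UTC.
Add 11 hours and 30 minutes leg 3 → 17:07 UTC.
Saltmere is UTC+6:00, so local arrival = 17:07 + 6:00 = 23:07 on Sep 10.

23:07 on Sep 10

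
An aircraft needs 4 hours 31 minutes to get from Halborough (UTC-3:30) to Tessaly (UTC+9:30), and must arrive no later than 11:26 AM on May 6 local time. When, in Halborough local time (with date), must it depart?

5:55 PM on May 5

Target arrival in UTC: 11:26 AM − 9:30 = 1:56 AM on May 6.
Subtract 4 hours 31 minutes → departure 9:25 PM UTC on May 5.
Halborough is UTC−3:30: 9:25 PM − 3:30 = 5:55 PM on May 5.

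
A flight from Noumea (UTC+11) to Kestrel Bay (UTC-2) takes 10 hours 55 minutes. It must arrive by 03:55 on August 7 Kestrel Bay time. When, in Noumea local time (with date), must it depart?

06:00 on August 7

Target arrival in UTC: 03:55 + 2:00 = 05:55 on Aug 7.
Subtract 10 hours and 55 minutes → departure 19:00 UTC on Aug 6.
Noumea is UTC+11:00: 19:00 + 11:00 = 06:00 on Aug 7.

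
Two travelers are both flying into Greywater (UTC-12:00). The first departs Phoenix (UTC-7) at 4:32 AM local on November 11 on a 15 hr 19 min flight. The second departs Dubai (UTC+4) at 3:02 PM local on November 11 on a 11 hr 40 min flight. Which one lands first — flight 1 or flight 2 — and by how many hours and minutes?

the second, by 4 hours 9 minutes

Flight 1 in UTC: 4:32 AM + 7:00 = 11:32 AM on Nov 11.
+15 hours 19 minutes → arrive 2:51 AM UTC on Nov 12.
Flight 2 in UTC: 3:02 PM − 4:00 = 11:02 AM on Nov 11.
+11 hours and 40 minutes → arrive 10:42 PM UTC on Nov 11.
Flight 2 lands earlier by 4 hours 9 minutes.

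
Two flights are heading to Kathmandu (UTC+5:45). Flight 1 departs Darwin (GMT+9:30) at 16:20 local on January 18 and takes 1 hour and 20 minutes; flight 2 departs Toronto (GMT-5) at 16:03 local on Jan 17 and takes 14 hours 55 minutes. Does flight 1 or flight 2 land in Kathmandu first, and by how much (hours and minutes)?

Flight 1 in UTC: 16:20 − 9:30 = 06:50 on Jan 18.
+1 hour and 20 minutes → arrive 08:10 UTC on Jan 18.
Flight 2 in UTC: 16:03 + 5:00 = 21:03 on Jan 17.
+14 hours 55 minutes → arrive 11:58 UTC on Jan 18.
Flight 1 lands earlier by 3 hours 48 minutes.

the first, by 3 hours 48 minutes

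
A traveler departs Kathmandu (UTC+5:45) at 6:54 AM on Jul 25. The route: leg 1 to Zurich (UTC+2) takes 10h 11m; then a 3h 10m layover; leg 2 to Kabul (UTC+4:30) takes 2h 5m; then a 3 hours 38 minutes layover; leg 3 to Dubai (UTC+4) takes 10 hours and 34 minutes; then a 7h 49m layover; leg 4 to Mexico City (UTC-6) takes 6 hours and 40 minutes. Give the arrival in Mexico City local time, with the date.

3:16 PM on July 26

Convert departure to UTC: 6:54 AM − 5:45 = 1:09 AM UTC on Jul 25.
Add 10 hours 11 minutes leg 1 → 11:20 AM UTC.
Add 3 hours and 10 minutes layover in Zurich → 2:30 PM UTC.
Add 2 hours and 5 minutes leg 2 → 4:35 PM UTC.
Add 3 hours and 38 minutes layover in Kabul → 8:13 PM UTC.
Add 10 hours 34 minutes leg 3 → 6:47 AM UTC (Jul 26).
Add 7 hours 49 minutes layover in Dubai → 2:36 PM UTC.
Add 6 hours and 40 minutes leg 4 → 9:16 PM UTC.
Mexico City is UTC−6:00, so local arrival = 9:16 PM − 6:00 = 3:16 PM on Jul 26.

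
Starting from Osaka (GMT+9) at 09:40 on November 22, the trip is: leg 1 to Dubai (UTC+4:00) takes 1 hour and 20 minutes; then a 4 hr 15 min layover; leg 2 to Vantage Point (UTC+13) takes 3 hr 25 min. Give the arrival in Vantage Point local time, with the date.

22:40 on November 22

Convert departure to UTC: 09:40 − 9:00 = 00:40 UTC on Nov 22.
Add 1 hour and 20 minutes leg 1 → 02:00 UTC.
Add 4 hours and 15 minutes layover in Dubai → 06:15 UTC.
Add 3 hours 25 minutes leg 2 → 09:40 UTC.
Vantage Point is UTC+13:00, so local arrival = 09:40 + 13:00 = 22:40 on Nov 22.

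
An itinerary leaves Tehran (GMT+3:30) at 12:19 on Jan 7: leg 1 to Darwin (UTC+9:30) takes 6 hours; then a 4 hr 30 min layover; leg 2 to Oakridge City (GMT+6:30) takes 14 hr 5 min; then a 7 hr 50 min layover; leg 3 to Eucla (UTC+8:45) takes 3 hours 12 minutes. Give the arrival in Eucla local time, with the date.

05:11 on January 9

Convert departure to UTC: 12:19 − 3:30 = 08:49 UTC on Jan 7.
Add 6 hours leg 1 → 14:49 UTC.
Add 4 hours and 30 minutes layover in Darwin → 19:19 UTC.
Add 14 hours and 5 minutes leg 2 → 09:24 UTC (Jan 8).
Add 7 hours 50 minutes layover in Oakridge City → 17:14 UTC.
Add 3 hours 12 minutes leg 3 → 20:26 UTC.
Eucla is UTC+8:45, so local arrival = 20:26 + 8:45 = 05:11 on Jan 9.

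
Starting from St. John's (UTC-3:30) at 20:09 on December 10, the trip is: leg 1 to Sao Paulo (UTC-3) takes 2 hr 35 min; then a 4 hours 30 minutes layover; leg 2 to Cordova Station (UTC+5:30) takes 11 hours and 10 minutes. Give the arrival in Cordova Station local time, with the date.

23:24 on December 11

Convert departure to UTC: 20:09 + 3:30 = 23:39 UTC on Dec 10.
Add 2 hours 35 minutes leg 1 → 02:14 UTC (Dec 11).
Add 4 hours and 30 minutes layover in Sao Paulo → 06:44 UTC.
Add 11 hours 10 minutes leg 2 → 17:54 UTC.
Cordova Station is UTC+5:30, so local arrival = 17:54 + 5:30 = 23:24 on Dec 11.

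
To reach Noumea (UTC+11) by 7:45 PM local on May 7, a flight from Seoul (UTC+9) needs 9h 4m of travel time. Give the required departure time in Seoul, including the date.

8:41 AM on May 7

Target arrival in UTC: 7:45 PM − 11:00 = 8:45 AM on May 7.
Subtract 9 hours 4 minutes → departure 11:41 PM UTC on May 6.
Seoul is UTC+9:00: 11:41 PM + 9:00 = 8:41 AM on May 7.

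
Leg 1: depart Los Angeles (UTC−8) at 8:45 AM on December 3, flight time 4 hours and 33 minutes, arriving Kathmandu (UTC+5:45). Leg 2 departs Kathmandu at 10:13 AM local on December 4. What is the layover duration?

7 hours 10 minutes

Convert departure to UTC: 8:45 AM + 8:00 = 4:45 PM UTC on Dec 3.
Add 4 hours and 33 minutes flight time → 9:18 PM UTC.
Kathmandu is UTC+5:45, so local arrival = 9:18 PM + 5:45 = 3:03 AM on Dec 4.
Layover = 10:13 AM − 3:03 AM = 7 hours 10 minutes.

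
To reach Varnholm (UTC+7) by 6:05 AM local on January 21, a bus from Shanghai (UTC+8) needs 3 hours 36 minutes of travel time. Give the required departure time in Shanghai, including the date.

3:29 AM on January 21

Target arrival in UTC: 6:05 AM − 7:00 = 11:05 PM on Jan 20.
Subtract 3 hours and 36 minutes → departure 7:29 PM UTC on Jan 20.
Shanghai is UTC+8:00: 7:29 PM + 8:00 = 3:29 AM on Jan 21.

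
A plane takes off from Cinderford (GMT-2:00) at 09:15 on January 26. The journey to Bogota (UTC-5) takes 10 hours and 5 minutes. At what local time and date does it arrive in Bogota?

16:20 on Jan 26

Convert departure to UTC: 09:15 + 2:00 = 11:15 UTC on Jan 26.
Add 10 hours and 5 minutes travel time → 21:20 UTC.
Bogota is UTC−5:00, so local arrival = 21:20 − 5:00 = 16:20 on Jan 26.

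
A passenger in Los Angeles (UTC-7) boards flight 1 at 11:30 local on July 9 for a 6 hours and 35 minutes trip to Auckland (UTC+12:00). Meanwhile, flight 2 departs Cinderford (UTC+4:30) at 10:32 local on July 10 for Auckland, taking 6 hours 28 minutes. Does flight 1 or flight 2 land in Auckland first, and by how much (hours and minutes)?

Flight 1 in UTC: 11:30 + 7:00 = 18:30 on Jul 9.
+6 hours and 35 minutes → arrive 01:05 UTC on Jul 10.
Flight 2 in UTC: 10:32 − 4:30 = 06:02 on Jul 10.
+6 hours 28 minutes → arrive 12:30 UTC on Jul 10.
Flight 1 lands earlier by 11 hours 25 minutes.

the first, by 11 hours 25 minutes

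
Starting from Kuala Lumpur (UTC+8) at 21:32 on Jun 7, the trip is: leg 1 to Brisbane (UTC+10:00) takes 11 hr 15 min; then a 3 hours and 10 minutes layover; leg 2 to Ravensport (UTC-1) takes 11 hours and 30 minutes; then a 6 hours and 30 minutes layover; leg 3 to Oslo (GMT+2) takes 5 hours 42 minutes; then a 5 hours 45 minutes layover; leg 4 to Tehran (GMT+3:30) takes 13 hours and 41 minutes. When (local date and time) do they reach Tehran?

Convert departure to UTC: 21:32 − 8:00 = 13:32 UTC on Jun 7.
Add 11 hours and 15 minutes leg 1 → 00:47 UTC (Jun 8).
Add 3 hours 10 minutes layover in Brisbane → 03:57 UTC.
Add 11 hours and 30 minutes leg 2 → 15:27 UTC.
Add 6 hours and 30 minutes layover in Ravensport → 21:57 UTC.
Add 5 hours 42 minutes leg 3 → 03:39 UTC (Jun 9).
Add 5 hours 45 minutes layover in Oslo → 09:24 UTC.
Add 13 hours and 41 minutes leg 4 → 23:05 UTC.
Tehran is UTC+3:30, so local arrival = 23:05 + 3:30 = 02:35 on Jun 10.

02:35 on June 10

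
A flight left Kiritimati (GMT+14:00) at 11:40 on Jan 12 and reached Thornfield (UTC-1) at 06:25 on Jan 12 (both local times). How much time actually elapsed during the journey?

Departure in UTC: 11:40 − 14:00 = 21:40 on Jan 11.
Arrival in UTC: 06:25 + 1:00 = 07:25 on Jan 12.
Elapsed = 07:25 − 21:40 (+1 day) = 9 hours 45 minutes.

9 hours 45 minutes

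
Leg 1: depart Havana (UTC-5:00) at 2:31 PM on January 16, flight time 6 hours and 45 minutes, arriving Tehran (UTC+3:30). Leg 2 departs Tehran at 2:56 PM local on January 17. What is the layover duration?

9 hours 10 minutes

Convert departure to UTC: 2:31 PM + 5:00 = 7:31 PM UTC on Jan 16.
Add 6 hours and 45 minutes flight time → 2:16 AM UTC (Jan 17).
Tehran is UTC+3:30, so local arrival = 2:16 AM + 3:30 = 5:46 AM on Jan 17.
Layover = 2:56 PM − 5:46 AM = 9 hours 10 minutes.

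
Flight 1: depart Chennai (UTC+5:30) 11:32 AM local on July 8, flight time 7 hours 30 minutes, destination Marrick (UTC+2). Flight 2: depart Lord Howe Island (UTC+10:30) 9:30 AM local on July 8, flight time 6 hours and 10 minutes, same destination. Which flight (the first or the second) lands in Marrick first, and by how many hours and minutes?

Flight 1 in UTC: 11:32 AM − 5:30 = 6:02 AM on Jul 8.
+7 hours 30 minutes → arrive 1:32 PM UTC on Jul 8.
Flight 2 in UTC: 9:30 AM − 10:30 = 11:00 PM on Jul 7.
+6 hours and 10 minutes → arrive 5:10 AM UTC on Jul 8.
Flight 2 lands earlier by 8 hours 22 minutes.

the second, by 8 hours 22 minutes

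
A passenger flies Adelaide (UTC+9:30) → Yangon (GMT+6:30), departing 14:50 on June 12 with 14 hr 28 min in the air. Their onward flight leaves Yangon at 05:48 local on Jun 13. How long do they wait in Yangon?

Convert departure to UTC: 14:50 − 9:30 = 05:20 UTC on Jun 12.
Add 14 hours 28 minutes flight time → 19:48 UTC.
Yangon is UTC+6:30, so local arrival = 19:48 + 6:30 = 02:18 on Jun 13.
Layover = 05:48 − 02:18 = 3 hours 30 minutes.

3 hours 30 minutes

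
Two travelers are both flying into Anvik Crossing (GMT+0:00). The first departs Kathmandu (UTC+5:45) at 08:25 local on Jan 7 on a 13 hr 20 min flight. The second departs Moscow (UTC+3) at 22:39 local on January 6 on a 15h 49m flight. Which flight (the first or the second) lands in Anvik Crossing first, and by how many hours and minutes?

the second, by 4 hours 32 minutes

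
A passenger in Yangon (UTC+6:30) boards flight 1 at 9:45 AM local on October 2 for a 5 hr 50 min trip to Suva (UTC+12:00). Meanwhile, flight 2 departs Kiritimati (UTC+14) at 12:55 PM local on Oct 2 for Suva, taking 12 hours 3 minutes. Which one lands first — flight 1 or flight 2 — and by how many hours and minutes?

the first, by 1 hour 53 minutes

Flight 1 in UTC: 9:45 AM − 6:30 = 3:15 AM on Oct 2.
+5 hours 50 minutes → arrive 9:05 AM UTC on Oct 2.
Flight 2 in UTC: 12:55 PM − 14:00 = 10:55 PM on Oct 1.
+12 hours and 3 minutes → arrive 10:58 AM UTC on Oct 2.
Flight 1 lands earlier by 1 hour 53 minutes.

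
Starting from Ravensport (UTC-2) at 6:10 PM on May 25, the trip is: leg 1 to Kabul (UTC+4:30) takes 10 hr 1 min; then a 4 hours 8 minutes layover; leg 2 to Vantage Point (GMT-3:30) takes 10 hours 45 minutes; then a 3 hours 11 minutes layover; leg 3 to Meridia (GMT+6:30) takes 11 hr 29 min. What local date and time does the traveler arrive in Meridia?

Convert departure to UTC: 6:10 PM + 2:00 = 8:10 PM UTC on May 25.
Add 10 hours and 1 minute leg 1 → 6:11 AM UTC (May 26).
Add 4 hours 8 minutes layover in Kabul → 10:19 AM UTC.
Add 10 hours 45 minutes leg 2 → 9:04 PM UTC.
Add 3 hours and 11 minutes layover in Vantage Point → 12:15 AM UTC (May 27).
Add 11 hours 29 minutes leg 3 → 11:44 AM UTC.
Meridia is UTC+6:30, so local arrival = 11:44 AM + 6:30 = 6:14 PM on May 27.

6:14 PM on May 27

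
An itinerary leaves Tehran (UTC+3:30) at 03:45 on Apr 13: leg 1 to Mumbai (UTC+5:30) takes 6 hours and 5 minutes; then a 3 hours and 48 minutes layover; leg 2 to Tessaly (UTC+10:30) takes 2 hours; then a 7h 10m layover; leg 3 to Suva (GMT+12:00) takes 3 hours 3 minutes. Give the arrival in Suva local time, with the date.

Convert departure to UTC: 03:45 − 3:30 = 00:15 UTC on Apr 13.
Add 6 hours 5 minutes leg 1 → 06:20 UTC.
Add 3 hours and 48 minutes layover in Mumbai → 10:08 UTC.
Add 2 hours leg 2 → 12:08 UTC.
Add 7 hours and 10 minutes layover in Tessaly → 19:18 UTC.
Add 3 hours and 3 minutes leg 3 → 22:21 UTC.
Suva is UTC+12:00, so local arrival = 22:21 + 12:00 = 10:21 on Apr 14.

10:21 on Apr 14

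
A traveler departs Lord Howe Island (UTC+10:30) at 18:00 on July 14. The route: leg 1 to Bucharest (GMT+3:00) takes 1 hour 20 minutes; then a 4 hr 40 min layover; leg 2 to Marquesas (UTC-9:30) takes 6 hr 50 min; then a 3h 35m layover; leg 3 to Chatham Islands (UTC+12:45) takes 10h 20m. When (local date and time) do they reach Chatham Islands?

23:00 on July 15

Convert departure to UTC: 18:00 − 10:30 = 07:30 UTC on Jul 14.
Add 1 hour 20 minutes leg 1 → 08:50 UTC.
Add 4 hours 40 minutes layover in Bucharest → 13:30 UTC.
Add 6 hours and 50 minutes leg 2 → 20:20 UTC.
Add 3 hours and 35 minutes layover in Marquesas → 23:55 UTC.
Add 10 hours 20 minutes leg 3 → 10:15 UTC (Jul 15).
Chatham Islands is UTC+12:45, so local arrival = 10:15 + 12:45 = 23:00 on Jul 15.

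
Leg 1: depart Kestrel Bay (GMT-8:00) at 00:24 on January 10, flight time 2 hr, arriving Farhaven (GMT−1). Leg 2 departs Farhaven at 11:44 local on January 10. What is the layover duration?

2 hours 20 minutes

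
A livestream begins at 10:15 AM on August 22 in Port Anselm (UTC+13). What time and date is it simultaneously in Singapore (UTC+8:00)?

Singapore is 5:00 behind Port Anselm.
Shift by the zone difference: 10:15 AM − 5:00 = 5:15 AM on Aug 22 in Singapore.

5:15 AM on August 22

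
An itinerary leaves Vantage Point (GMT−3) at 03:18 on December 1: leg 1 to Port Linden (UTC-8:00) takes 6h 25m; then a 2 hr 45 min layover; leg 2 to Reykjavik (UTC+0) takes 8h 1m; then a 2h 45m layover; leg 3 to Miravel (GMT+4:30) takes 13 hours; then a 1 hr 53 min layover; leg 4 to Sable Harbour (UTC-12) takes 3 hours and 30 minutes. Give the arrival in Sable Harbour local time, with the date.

08:37 on Dec 2

Convert departure to UTC: 03:18 + 3:00 = 06:18 UTC on Dec 1.
Add 6 hours 25 minutes leg 1 → 12:43 UTC.
Add 2 hours and 45 minutes layover in Port Linden → 15:28 UTC.
Add 8 hours 1 minute leg 2 → 23:29 UTC.
Add 2 hours and 45 minutes layover in Reykjavik → 02:14 UTC (Dec 2).
Add 13 hours leg 3 → 15:14 UTC.
Add 1 hour and 53 minutes layover in Miravel → 17:07 UTC.
Add 3 hours and 30 minutes leg 4 → 20:37 UTC.
Sable Harbour is UTC−12:00, so local arrival = 20:37 − 12:00 = 08:37 on Dec 2.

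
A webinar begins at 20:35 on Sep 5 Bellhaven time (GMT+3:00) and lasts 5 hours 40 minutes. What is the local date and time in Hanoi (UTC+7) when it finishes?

06:15 on September 6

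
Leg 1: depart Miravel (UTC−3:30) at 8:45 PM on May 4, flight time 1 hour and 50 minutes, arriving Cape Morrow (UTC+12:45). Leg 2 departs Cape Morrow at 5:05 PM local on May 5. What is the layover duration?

Convert departure to UTC: 8:45 PM + 3:30 = 12:15 AM UTC on May 5.
Add 1 hour 50 minutes flight time → 2:05 AM UTC.
Cape Morrow is UTC+12:45, so local arrival = 2:05 AM + 12:45 = 2:50 PM on May 5.
Layover = 5:05 PM − 2:50 PM = 2 hours 15 minutes.

2 hours 15 minutes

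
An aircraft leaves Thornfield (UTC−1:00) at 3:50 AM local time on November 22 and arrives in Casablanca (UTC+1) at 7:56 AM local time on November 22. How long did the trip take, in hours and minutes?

2 hours 6 minutes

Departure in UTC: 3:50 AM + 1:00 = 4:50 AM on Nov 22.
Arrival in UTC: 7:56 AM − 1:00 = 6:56 AM on Nov 22.
Elapsed = 6:56 AM − 4:50 AM = 2 hours 6 minutes.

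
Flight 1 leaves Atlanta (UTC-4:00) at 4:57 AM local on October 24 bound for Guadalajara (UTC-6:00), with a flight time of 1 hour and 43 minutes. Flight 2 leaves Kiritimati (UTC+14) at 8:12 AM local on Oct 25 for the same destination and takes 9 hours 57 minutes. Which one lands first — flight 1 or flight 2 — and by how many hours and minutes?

the first, by 17 hours 29 minutes

Flight 1 in UTC: 4:57 AM + 4:00 = 8:57 AM on Oct 24.
+1 hour 43 minutes → arrive 10:40 AM UTC on Oct 24.
Flight 2 in UTC: 8:12 AM − 14:00 = 6:12 PM on Oct 24.
+9 hours and 57 minutes → arrive 4:09 AM UTC on Oct 25.
Flight 1 lands earlier by 17 hours 29 minutes.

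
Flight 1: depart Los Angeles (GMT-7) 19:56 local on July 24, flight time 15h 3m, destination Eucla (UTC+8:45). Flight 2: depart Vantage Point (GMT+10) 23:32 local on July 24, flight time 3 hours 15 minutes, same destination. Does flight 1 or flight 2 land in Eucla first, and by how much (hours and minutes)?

the second, by 25 hours 12 minutes

Flight 1 in UTC: 19:56 + 7:00 = 02:56 on Jul 25.
+15 hours and 3 minutes → arrive 17:59 UTC on Jul 25.
Flight 2 in UTC: 23:32 − 10:00 = 13:32 on Jul 24.
+3 hours 15 minutes → arrive 16:47 UTC on Jul 24.
Flight 2 lands earlier by 25 hours 12 minutes.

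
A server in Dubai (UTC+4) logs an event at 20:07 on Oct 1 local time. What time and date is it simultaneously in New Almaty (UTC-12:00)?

04:07 on Oct 1

In UTC: 20:07 − 4:00 = 16:07 on Oct 1.
New Almaty is UTC−12:00: 16:07 − 12:00 = 04:07 on Oct 1.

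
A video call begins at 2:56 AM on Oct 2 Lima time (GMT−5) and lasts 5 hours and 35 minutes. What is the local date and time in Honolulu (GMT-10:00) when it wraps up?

3:31 AM on October 2

Honolulu is 5:00 behind Lima.
After 5 hours 35 minutes it is 8:31 AM in Lima.
Shift by the zone difference: 8:31 AM − 5:00 = 3:31 AM on Oct 2 in Honolulu.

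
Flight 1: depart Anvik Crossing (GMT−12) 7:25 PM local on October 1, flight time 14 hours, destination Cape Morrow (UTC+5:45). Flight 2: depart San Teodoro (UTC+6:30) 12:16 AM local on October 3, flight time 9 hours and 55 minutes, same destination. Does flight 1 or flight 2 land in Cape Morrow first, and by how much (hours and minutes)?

Flight 1 in UTC: 7:25 PM + 12:00 = 7:25 AM on Oct 2.
+14 hours → arrive 9:25 PM UTC on Oct 2.
Flight 2 in UTC: 12:16 AM − 6:30 = 5:46 PM on Oct 2.
+9 hours and 55 minutes → arrive 3:41 AM UTC on Oct 3.
Flight 1 lands earlier by 6 hours 16 minutes.

the first, by 6 hours 16 minutes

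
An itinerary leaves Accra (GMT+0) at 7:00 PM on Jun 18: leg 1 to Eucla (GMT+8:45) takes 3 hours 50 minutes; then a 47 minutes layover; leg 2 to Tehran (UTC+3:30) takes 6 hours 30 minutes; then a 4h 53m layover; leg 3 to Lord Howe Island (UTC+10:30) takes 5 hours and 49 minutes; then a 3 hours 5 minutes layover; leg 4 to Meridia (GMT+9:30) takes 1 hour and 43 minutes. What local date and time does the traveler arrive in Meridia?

Accra is at UTC+0, so departure is already 7:00 PM UTC on Jun 18.
Add 3 hours 50 minutes leg 1 → 10:50 PM UTC.
Add 47 minutes layover in Eucla → 11:37 PM UTC.
Add 6 hours and 30 minutes leg 2 → 6:07 AM UTC (Jun 19).
Add 4 hours and 53 minutes layover in Tehran → 11:00 AM UTC.
Add 5 hours 49 minutes leg 3 → 4:49 PM UTC.
Add 3 hours and 5 minutes layover in Lord Howe Island → 7:54 PM UTC.
Add 1 hour and 43 minutes leg 4 → 9:37 PM UTC.
Meridia is UTC+9:30, so local arrival = 9:37 PM + 9:30 = 7:07 AM on Jun 20.

7:07 AM on Jun 20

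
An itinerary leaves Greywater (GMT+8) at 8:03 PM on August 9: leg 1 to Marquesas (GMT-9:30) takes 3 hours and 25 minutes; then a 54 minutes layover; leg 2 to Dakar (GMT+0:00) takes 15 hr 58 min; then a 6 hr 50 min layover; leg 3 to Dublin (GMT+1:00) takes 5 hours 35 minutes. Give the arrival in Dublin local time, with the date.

9:45 PM on Aug 10

Convert departure to UTC: 8:03 PM − 8:00 = 12:03 PM UTC on Aug 9.
Add 3 hours 25 minutes leg 1 → 3:28 PM UTC.
Add 54 minutes layover in Marquesas → 4:22 PM UTC.
Add 15 hours 58 minutes leg 2 → 8:20 AM UTC (Aug 10).
Add 6 hours and 50 minutes layover in Dakar → 3:10 PM UTC.
Add 5 hours and 35 minutes leg 3 → 8:45 PM UTC.
Dublin is UTC+1:00, so local arrival = 8:45 PM + 1:00 = 9:45 PM on Aug 10.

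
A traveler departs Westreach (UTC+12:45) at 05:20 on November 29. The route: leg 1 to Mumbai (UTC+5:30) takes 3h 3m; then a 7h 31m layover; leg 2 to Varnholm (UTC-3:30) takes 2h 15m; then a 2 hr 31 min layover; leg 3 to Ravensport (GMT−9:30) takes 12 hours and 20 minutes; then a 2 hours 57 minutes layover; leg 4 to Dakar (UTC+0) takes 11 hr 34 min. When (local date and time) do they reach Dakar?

Convert departure to UTC: 05:20 − 12:45 = 16:35 UTC on Nov 28.
Add 3 hours 3 minutes leg 1 → 19:38 UTC.
Add 7 hours and 31 minutes layover in Mumbai → 03:09 UTC (Nov 29).
Add 2 hours 15 minutes leg 2 → 05:24 UTC.
Add 2 hours 31 minutes layover in Varnholm → 07:55 UTC.
Add 12 hours 20 minutes leg 3 → 20:15 UTC.
Add 2 hours 57 minutes layover in Ravensport → 23:12 UTC.
Add 11 hours and 34 minutes leg 4 → 10:46 UTC (Nov 30).
Dakar is UTC+0, so local arrival is the same: 10:46 on Nov 30.

10:46 on November 30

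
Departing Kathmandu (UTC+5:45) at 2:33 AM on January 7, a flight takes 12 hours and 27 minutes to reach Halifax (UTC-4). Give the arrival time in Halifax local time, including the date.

5:15 AM on January 7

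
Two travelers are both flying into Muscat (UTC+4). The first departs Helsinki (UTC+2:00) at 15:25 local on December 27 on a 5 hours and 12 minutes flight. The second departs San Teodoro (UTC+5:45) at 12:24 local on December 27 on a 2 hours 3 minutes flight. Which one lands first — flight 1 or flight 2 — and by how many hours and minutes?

Flight 1 in UTC: 15:25 − 2:00 = 13:25 on Dec 27.
+5 hours 12 minutes → arrive 18:37 UTC on Dec 27.
Flight 2 in UTC: 12:24 − 5:45 = 06:39 on Dec 27.
+2 hours 3 minutes → arrive 08:42 UTC on Dec 27.
Flight 2 lands earlier by 9 hours 55 minutes.

the second, by 9 hours 55 minutes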